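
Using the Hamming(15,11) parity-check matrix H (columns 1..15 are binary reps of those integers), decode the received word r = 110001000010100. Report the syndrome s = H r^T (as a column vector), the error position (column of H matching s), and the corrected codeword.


s = (0, 0, 1, 1)^T, error position = 3, corrected codeword c = 111001000010100

Compute s = H r^T mod 2 one row at a time:
  s_1 = 0 + 0 + 0 + 1 + 0 + 1 + 0 + 0 = 2 ≡ 0 (mod 2).
  s_2 = 0 + 0 + 1 + 0 + 0 + 1 + 0 + 0 = 2 ≡ 0 (mod 2).
  s_3 = 1 + 0 + 1 + 0 + 0 + 1 + 0 + 0 = 3 ≡ 1 (mod 2).
  s_4 = 1 + 0 + 0 + 0 + 0 + 1 + 1 + 0 = 3 ≡ 1 (mod 2).
s = (0, 0, 1, 1)^T — this equals column 3 of H (binary 0011), so error is at position 3.
Correct: flip bit 3 of r = 110001000010100 to get c = 111001000010100.


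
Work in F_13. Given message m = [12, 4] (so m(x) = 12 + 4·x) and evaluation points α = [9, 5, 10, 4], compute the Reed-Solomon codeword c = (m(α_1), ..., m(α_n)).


c = [9, 6, 0, 2]

Message polynomial: m(x) = 12 + 4·x (mod 13).
For each evaluation point α_i, compute m(α_i) mod 13:
  α_1 = 9: Horner steps 4 → 9, so m(9) = 9.
  α_2 = 5: Horner steps 4 → 6, so m(5) = 6.
  α_3 = 10: Horner steps 4 → 0, so m(10) = 0.
  α_4 = 4: Horner steps 4 → 2, so m(4) = 2.
Codeword c = [9, 6, 0, 2] ∈ F_13^4.


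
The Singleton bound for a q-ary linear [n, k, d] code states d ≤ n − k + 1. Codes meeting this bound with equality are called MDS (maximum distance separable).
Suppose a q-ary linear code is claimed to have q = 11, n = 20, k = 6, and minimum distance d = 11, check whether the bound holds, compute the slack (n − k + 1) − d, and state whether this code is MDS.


Singleton RHS = n − k + 1 = 15, slack = 4, bound satisfied, not MDS.

Singleton bound: d ≤ n − k + 1.
Here n = 20, k = 6, so n − k + 1 = 15.
Given d = 11, check d ≤ 15: YES.
Slack = (n − k + 1) − d = 4.
The code is NOT MDS (slack = 4 > 0).
Description: the claimed parameters are [20, 6, 11]_11; such a code would be non-MDS.


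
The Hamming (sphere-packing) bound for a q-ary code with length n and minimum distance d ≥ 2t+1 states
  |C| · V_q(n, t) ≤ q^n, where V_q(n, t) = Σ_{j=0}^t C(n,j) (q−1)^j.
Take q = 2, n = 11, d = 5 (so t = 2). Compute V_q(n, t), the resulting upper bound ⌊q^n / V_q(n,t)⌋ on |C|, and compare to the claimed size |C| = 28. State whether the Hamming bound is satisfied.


V_q(n, t) = 67, q^n = 2048, Hamming bound = 30, |C| = 28 ≤ bound (satisfied).

Step 1: Compute V_q(n, t) = Σ_{j=0}^2 C(n, j) (q−1)^j.
  j = 0: C(11,0)·(1)^0 = 1·1 = 1.
  j = 1: C(11,1)·(1)^1 = 11·1 = 11.
  j = 2: C(11,2)·(1)^2 = 55·1 = 55.
  V_q(n, t) = 1 + 11 + 55 = 67.
Step 2: q^n = 2^11 = 2048.
Step 3: Hamming bound ⌊q^n / V_q(n,t)⌋ = ⌊2048/67⌋ = 30.
Step 4: Compare |C| = 28 to 30: satisfied.
The claimed |C| lies below the Hamming bound.


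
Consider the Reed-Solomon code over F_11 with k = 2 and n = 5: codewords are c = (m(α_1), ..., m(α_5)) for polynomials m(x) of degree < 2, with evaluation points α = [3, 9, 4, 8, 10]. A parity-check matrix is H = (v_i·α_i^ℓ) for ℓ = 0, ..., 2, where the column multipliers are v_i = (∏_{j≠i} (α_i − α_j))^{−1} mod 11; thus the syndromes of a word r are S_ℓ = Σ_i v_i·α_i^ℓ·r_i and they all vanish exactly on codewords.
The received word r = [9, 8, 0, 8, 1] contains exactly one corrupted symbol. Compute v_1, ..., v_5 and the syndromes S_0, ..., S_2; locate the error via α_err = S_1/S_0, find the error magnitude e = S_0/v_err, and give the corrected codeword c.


S = (3, 5, 1), error at position 2, error magnitude e = 9, c = [9, 10, 0, 8, 1].

Step 1: column multipliers v_i = (∏_{j≠i}(α_i − α_j))^{−1} mod 11.
  i = 1 (α = 3): (3−9)(3−4)(3−8)(3−10) = (−6)·(−1)·(−5)·(−7) = 210 ≡ 1, so v_1 = 1^{−1} = 1 (mod 11).
  i = 2 (α = 9): (9−3)(9−4)(9−8)(9−10) = 6·5·1·(−1) = −30 ≡ 3, so v_2 = 3^{−1} = 4 (mod 11).
  i = 3 (α = 4): (4−3)(4−9)(4−8)(4−10) = 1·(−5)·(−4)·(−6) = −120 ≡ 1, so v_3 = 1^{−1} = 1 (mod 11).
  i = 4 (α = 8): (8−3)(8−9)(8−4)(8−10) = 5·(−1)·4·(−2) = 40 ≡ 7, so v_4 = 7^{−1} = 8 (mod 11).
  i = 5 (α = 10): (10−3)(10−9)(10−4)(10−8) = 7·1·6·2 = 84 ≡ 7, so v_5 = 7^{−1} = 8 (mod 11).
  v = [1, 4, 1, 8, 8].
Step 2: syndromes of r = [9, 8, 0, 8, 1] (all sums mod 11).
  S_0 = Σ v_i r_i = 1·9 + 4·8 + 1·0 + 8·8 + 8·1 = 113 ≡ 3.
  S_1 = Σ v_i α_i r_i = 1·3·9 + 4·9·8 + 1·4·0 + 8·8·8 + 8·10·1 = 907 ≡ 5.
  α_i^2 mod 11 = [9, 4, 5, 9, 1].
  S_2 = Σ v_i α_i^2 r_i = 1·9·9 + 4·4·8 + 1·5·0 + 8·9·8 + 8·1·1 = 793 ≡ 1.
  S = (3, 5, 1) ≠ 0, so r is not a codeword (an error is present).
Step 3: locate the error. For a single error e at position i, S_ℓ = v_i·e·α_i^ℓ, so α_err = S_1/S_0.
  S_0^{−1} = 3^{−1} = 4 (mod 11), so α_err = 5·4 = 20 ≡ 9 = α_2. Error position i = 2.
  Consistency check: S_2/S_1 = 1·9 = 9 ≡ 9 = α_err ✓ (single-error assumption holds).
Step 4: error magnitude e = S_0/v_2 = S_0·∏_{j≠2}(α_2 − α_j) = 3·3 = 9 ≡ 9 (mod 11).
Step 5: correct position 2: c_2 = r_2 − e = 8 − 9 ≡ 10 (mod 11). Hence c = [9, 10, 0, 8, 1].
  Check: interpolating c through the α_i gives m(x) = 3 + 2·x (degree < 2) with m(α_i) = c_i for every i, so c is indeed a codeword.


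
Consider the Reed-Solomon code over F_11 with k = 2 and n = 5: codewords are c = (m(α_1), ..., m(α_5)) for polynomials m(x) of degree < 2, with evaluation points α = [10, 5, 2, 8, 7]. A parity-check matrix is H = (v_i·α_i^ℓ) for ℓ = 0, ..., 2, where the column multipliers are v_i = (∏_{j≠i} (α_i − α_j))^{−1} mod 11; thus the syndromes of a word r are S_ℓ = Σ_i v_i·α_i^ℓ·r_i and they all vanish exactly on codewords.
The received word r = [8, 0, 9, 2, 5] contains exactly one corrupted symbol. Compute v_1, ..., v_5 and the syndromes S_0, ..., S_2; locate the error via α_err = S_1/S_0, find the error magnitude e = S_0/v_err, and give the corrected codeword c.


S = (5, 6, 5), error at position 1, error magnitude e = 1, c = [7, 0, 9, 2, 5].

Step 1: column multipliers v_i = (∏_{j≠i}(α_i − α_j))^{−1} mod 11.
  i = 1 (α = 10): (10−5)(10−2)(10−8)(10−7) = 5·8·2·3 = 240 ≡ 9, so v_1 = 9^{−1} = 5 (mod 11).
  i = 2 (α = 5): (5−10)(5−2)(5−8)(5−7) = (−5)·3·(−3)·(−2) = −90 ≡ 9, so v_2 = 9^{−1} = 5 (mod 11).
  i = 3 (α = 2): (2−10)(2−5)(2−8)(2−7) = (−8)·(−3)·(−6)·(−5) = 720 ≡ 5, so v_3 = 5^{−1} = 9 (mod 11).
  i = 4 (α = 8): (8−10)(8−5)(8−2)(8−7) = (−2)·3·6·1 = −36 ≡ 8, so v_4 = 8^{−1} = 7 (mod 11).
  i = 5 (α = 7): (7−10)(7−5)(7−2)(7−8) = (−3)·2·5·(−1) = 30 ≡ 8, so v_5 = 8^{−1} = 7 (mod 11).
  v = [5, 5, 9, 7, 7].
Step 2: syndromes of r = [8, 0, 9, 2, 5] (all sums mod 11).
  S_0 = Σ v_i r_i = 5·8 + 5·0 + 9·9 + 7·2 + 7·5 = 170 ≡ 5.
  S_1 = Σ v_i α_i r_i = 5·10·8 + 5·5·0 + 9·2·9 + 7·8·2 + 7·7·5 = 919 ≡ 6.
  α_i^2 mod 11 = [1, 3, 4, 9, 5].
  S_2 = Σ v_i α_i^2 r_i = 5·1·8 + 5·3·0 + 9·4·9 + 7·9·2 + 7·5·5 = 665 ≡ 5.
  S = (5, 6, 5) ≠ 0, so r is not a codeword (an error is present).
Step 3: locate the error. For a single error e at position i, S_ℓ = v_i·e·α_i^ℓ, so α_err = S_1/S_0.
  S_0^{−1} = 5^{−1} = 9 (mod 11), so α_err = 6·9 = 54 ≡ 10 = α_1. Error position i = 1.
  Consistency check: S_2/S_1 = 5·2 = 10 ≡ 10 = α_err ✓ (single-error assumption holds).
Step 4: error magnitude e = S_0/v_1 = S_0·∏_{j≠1}(α_1 − α_j) = 5·9 = 45 ≡ 1 (mod 11).
Step 5: correct position 1: c_1 = r_1 − e = 8 − 1 ≡ 7 (mod 11). Hence c = [7, 0, 9, 2, 5].
  Check: interpolating c through the α_i gives m(x) = 4 + 8·x (degree < 2) with m(α_i) = c_i for every i, so c is indeed a codeword.


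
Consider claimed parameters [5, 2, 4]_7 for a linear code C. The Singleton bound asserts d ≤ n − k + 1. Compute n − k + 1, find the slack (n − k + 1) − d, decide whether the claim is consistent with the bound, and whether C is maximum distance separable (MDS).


Singleton RHS = n − k + 1 = 4, slack = 0, bound satisfied, MDS.

Singleton bound: d ≤ n − k + 1.
Here n = 5, k = 2, so n − k + 1 = 4.
Given d = 4, check d ≤ 4: YES.
Slack = (n − k + 1) − d = 0.
The code is MDS (slack = 0).
Description: the claimed parameters are [5, 2, 4]_7; such a code would be MDS (meets Singleton bound).


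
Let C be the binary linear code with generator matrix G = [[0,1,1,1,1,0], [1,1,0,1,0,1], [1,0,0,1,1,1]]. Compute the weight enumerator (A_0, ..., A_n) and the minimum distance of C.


Weight distribution: A_0 = 1, A_2 = 2, A_4 = 5. Minimum distance d = 2.

Enumerate all 2^3 = 8 messages m ∈ F_2^3.
For each, compute codeword c = mG in F_2^6, then tally its weight.
  m = 000 → c = 000000, weight = 0.
  m = 100 → c = 011110, weight = 4.
  m = 010 → c = 110101, weight = 4.
  m = 110 → c = 101011, weight = 4.
  m = 001 → c = 100111, weight = 4.
  m = 101 → c = 111001, weight = 4.
  m = 011 → c = 010010, weight = 2.
  m = 111 → c = 001100, weight = 2.
Tally weights:
  weight 0: 1 codewords.
  weight 2: 2 codewords.
  weight 4: 5 codewords.
Minimum distance d = smallest w > 0 with A_w > 0 = 2.
Sanity: Σ A_w = 8 = 2^3 = 8 ✓.


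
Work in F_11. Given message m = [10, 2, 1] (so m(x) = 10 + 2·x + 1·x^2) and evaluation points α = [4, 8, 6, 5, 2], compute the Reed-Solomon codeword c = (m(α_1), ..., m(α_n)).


c = [1, 2, 3, 1, 7]

Message polynomial: m(x) = 10 + 2·x + 1·x^2 (mod 11).
For each evaluation point α_i, compute m(α_i) mod 11:
  α_1 = 4: Horner steps 1 → 6 → 1, so m(4) = 1.
  α_2 = 8: Horner steps 1 → 10 → 2, so m(8) = 2.
  α_3 = 6: Horner steps 1 → 8 → 3, so m(6) = 3.
  α_4 = 5: Horner steps 1 → 7 → 1, so m(5) = 1.
  α_5 = 2: Horner steps 1 → 4 → 7, so m(2) = 7.
Codeword c = [1, 2, 3, 1, 7] ∈ F_11^5.


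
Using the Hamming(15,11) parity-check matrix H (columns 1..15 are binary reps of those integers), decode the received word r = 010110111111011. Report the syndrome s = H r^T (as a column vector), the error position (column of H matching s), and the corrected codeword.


s = (1, 0, 0, 1)^T, error position = 9, corrected codeword c = 010110110111011

Compute s = H r^T mod 2 one row at a time:
  s_1 = 1 + 1 + 1 + 1 + 1 + 0 + 1 + 1 = 7 ≡ 1 (mod 2).
  s_2 = 1 + 1 + 0 + 1 + 1 + 0 + 1 + 1 = 6 ≡ 0 (mod 2).
  s_3 = 1 + 0 + 0 + 1 + 1 + 1 + 1 + 1 = 6 ≡ 0 (mod 2).
  s_4 = 0 + 0 + 1 + 1 + 1 + 1 + 0 + 1 = 5 ≡ 1 (mod 2).
s = (1, 0, 0, 1)^T — this equals column 9 of H (binary 1001), so error is at position 9.
Correct: flip bit 9 of r = 010110111111011 to get c = 010110110111011.


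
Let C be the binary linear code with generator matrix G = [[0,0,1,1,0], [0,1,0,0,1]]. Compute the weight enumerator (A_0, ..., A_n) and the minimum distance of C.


Weight distribution: A_0 = 1, A_2 = 2, A_4 = 1. Minimum distance d = 2.

Enumerate all 2^2 = 4 messages m ∈ F_2^2.
For each, compute codeword c = mG in F_2^5, then tally its weight.
  m = 00 → c = 00000, weight = 0.
  m = 10 → c = 00110, weight = 2.
  m = 01 → c = 01001, weight = 2.
  m = 11 → c = 01111, weight = 4.
Tally weights:
  weight 0: 1 codewords.
  weight 2: 2 codewords.
  weight 4: 1 codewords.
Minimum distance d = smallest w > 0 with A_w > 0 = 2.
Sanity: Σ A_w = 4 = 2^2 = 4 ✓.


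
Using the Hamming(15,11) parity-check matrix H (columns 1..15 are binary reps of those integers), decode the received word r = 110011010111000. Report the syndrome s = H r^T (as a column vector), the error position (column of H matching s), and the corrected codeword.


s = (0, 1, 0, 1)^T, error position = 5, corrected codeword c = 110001010111000

Compute s = H r^T mod 2 one row at a time:
  s_1 = 1 + 0 + 1 + 1 + 1 + 0 + 0 + 0 = 4 ≡ 0 (mod 2).
  s_2 = 0 + 1 + 1 + 0 + 1 + 0 + 0 + 0 = 3 ≡ 1 (mod 2).
  s_3 = 1 + 0 + 1 + 0 + 1 + 1 + 0 + 0 = 4 ≡ 0 (mod 2).
  s_4 = 1 + 0 + 1 + 0 + 0 + 1 + 0 + 0 = 3 ≡ 1 (mod 2).
s = (0, 1, 0, 1)^T — this equals column 5 of H (binary 0101), so error is at position 5.
Correct: flip bit 5 of r = 110011010111000 to get c = 110001010111000.


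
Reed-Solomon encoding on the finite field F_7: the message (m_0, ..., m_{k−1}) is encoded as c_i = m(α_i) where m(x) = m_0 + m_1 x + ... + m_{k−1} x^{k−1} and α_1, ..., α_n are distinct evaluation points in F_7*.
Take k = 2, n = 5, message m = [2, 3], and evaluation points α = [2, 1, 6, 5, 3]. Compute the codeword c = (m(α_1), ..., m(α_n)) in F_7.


c = [1, 5, 6, 3, 4]

Message polynomial: m(x) = 2 + 3·x (mod 7).
For each evaluation point α_i, compute m(α_i) mod 7:
  α_1 = 2: Horner steps 3 → 1, so m(2) = 1.
  α_2 = 1: Horner steps 3 → 5, so m(1) = 5.
  α_3 = 6: Horner steps 3 → 6, so m(6) = 6.
  α_4 = 5: Horner steps 3 → 3, so m(5) = 3.
  α_5 = 3: Horner steps 3 → 4, so m(3) = 4.
Codeword c = [1, 5, 6, 3, 4] ∈ F_7^5.


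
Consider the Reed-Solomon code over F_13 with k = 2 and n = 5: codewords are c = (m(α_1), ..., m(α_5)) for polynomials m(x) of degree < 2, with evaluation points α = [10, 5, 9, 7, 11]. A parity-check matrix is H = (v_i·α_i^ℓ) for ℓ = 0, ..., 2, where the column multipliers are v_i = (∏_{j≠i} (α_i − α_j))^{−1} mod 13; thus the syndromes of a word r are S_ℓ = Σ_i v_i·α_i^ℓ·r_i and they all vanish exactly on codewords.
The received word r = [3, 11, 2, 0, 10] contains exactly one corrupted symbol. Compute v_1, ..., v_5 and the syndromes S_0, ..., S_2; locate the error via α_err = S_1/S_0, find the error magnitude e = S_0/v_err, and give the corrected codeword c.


S = (5, 3, 7), error at position 5, error magnitude e = 6, c = [3, 11, 2, 0, 4].

Step 1: column multipliers v_i = (∏_{j≠i}(α_i − α_j))^{−1} mod 13.
  i = 1 (α = 10): (10−5)(10−9)(10−7)(10−11) = 5·1·3·(−1) = −15 ≡ 11, so v_1 = 11^{−1} = 6 (mod 13).
  i = 2 (α = 5): (5−10)(5−9)(5−7)(5−11) = (−5)·(−4)·(−2)·(−6) = 240 ≡ 6, so v_2 = 6^{−1} = 11 (mod 13).
  i = 3 (α = 9): (9−10)(9−5)(9−7)(9−11) = (−1)·4·2·(−2) = 16 ≡ 3, so v_3 = 3^{−1} = 9 (mod 13).
  i = 4 (α = 7): (7−10)(7−5)(7−9)(7−11) = (−3)·2·(−2)·(−4) = −48 ≡ 4, so v_4 = 4^{−1} = 10 (mod 13).
  i = 5 (α = 11): (11−10)(11−5)(11−9)(11−7) = 1·6·2·4 = 48 ≡ 9, so v_5 = 9^{−1} = 3 (mod 13).
  v = [6, 11, 9, 10, 3].
Step 2: syndromes of r = [3, 11, 2, 0, 10] (all sums mod 13).
  S_0 = Σ v_i r_i = 6·3 + 11·11 + 9·2 + 10·0 + 3·10 = 187 ≡ 5.
  S_1 = Σ v_i α_i r_i = 6·10·3 + 11·5·11 + 9·9·2 + 10·7·0 + 3·11·10 = 1277 ≡ 3.
  α_i^2 mod 13 = [9, 12, 3, 10, 4].
  S_2 = Σ v_i α_i^2 r_i = 6·9·3 + 11·12·11 + 9·3·2 + 10·10·0 + 3·4·10 = 1788 ≡ 7.
  S = (5, 3, 7) ≠ 0, so r is not a codeword (an error is present).
Step 3: locate the error. For a single error e at position i, S_ℓ = v_i·e·α_i^ℓ, so α_err = S_1/S_0.
  S_0^{−1} = 5^{−1} = 8 (mod 13), so α_err = 3·8 = 24 ≡ 11 = α_5. Error position i = 5.
  Consistency check: S_2/S_1 = 7·9 = 63 ≡ 11 = α_err ✓ (single-error assumption holds).
Step 4: error magnitude e = S_0/v_5 = S_0·∏_{j≠5}(α_5 − α_j) = 5·9 = 45 ≡ 6 (mod 13).
Step 5: correct position 5: c_5 = r_5 − e = 10 − 6 ≡ 4 (mod 13). Hence c = [3, 11, 2, 0, 4].
  Check: interpolating c through the α_i gives m(x) = 6 + 1·x (degree < 2) with m(α_i) = c_i for every i, so c is indeed a codeword.


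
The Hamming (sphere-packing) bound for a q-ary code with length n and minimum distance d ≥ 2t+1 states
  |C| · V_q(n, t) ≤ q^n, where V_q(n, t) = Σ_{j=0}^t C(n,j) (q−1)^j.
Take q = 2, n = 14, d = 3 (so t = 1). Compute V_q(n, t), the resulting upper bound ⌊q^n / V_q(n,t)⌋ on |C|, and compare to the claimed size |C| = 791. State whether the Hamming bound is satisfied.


V_q(n, t) = 15, q^n = 16384, Hamming bound = 1092, |C| = 791 ≤ bound (satisfied).

Step 1: Compute V_q(n, t) = Σ_{j=0}^1 C(n, j) (q−1)^j.
  j = 0: C(14,0)·(1)^0 = 1·1 = 1.
  j = 1: C(14,1)·(1)^1 = 14·1 = 14.
  V_q(n, t) = 1 + 14 = 15.
Step 2: q^n = 2^14 = 16384.
Step 3: Hamming bound ⌊q^n / V_q(n,t)⌋ = ⌊16384/15⌋ = 1092.
Step 4: Compare |C| = 791 to 1092: satisfied.
The claimed |C| lies below the Hamming bound.


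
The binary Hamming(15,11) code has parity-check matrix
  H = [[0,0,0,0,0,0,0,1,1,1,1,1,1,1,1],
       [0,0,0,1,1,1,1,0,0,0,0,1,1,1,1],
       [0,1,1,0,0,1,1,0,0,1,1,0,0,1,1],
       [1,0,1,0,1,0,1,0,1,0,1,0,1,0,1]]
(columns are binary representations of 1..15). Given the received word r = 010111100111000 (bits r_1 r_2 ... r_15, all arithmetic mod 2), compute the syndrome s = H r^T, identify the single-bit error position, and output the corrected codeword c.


s = (1, 1, 1, 1)^T, error position = 15, corrected codeword c = 010111100111001

Compute s = H r^T mod 2 one row at a time:
  s_1 = 0 + 0 + 1 + 1 + 1 + 0 + 0 + 0 = 3 ≡ 1 (mod 2).
  s_2 = 1 + 1 + 1 + 1 + 1 + 0 + 0 + 0 = 5 ≡ 1 (mod 2).
  s_3 = 1 + 0 + 1 + 1 + 1 + 1 + 0 + 0 = 5 ≡ 1 (mod 2).
  s_4 = 0 + 0 + 1 + 1 + 0 + 1 + 0 + 0 = 3 ≡ 1 (mod 2).
s = (1, 1, 1, 1)^T — this equals column 15 of H (binary 1111), so error is at position 15.
Correct: flip bit 15 of r = 010111100111000 to get c = 010111100111001.


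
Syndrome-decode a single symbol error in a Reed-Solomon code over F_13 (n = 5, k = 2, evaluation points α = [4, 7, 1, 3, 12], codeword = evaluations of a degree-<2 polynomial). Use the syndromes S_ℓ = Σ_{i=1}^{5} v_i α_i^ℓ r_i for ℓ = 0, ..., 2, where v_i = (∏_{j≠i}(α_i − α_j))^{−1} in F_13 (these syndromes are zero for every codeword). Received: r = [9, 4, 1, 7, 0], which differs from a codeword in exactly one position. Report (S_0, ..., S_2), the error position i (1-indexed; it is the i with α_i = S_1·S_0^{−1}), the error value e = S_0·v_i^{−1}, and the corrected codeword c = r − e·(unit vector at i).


S = (3, 9, 1), error at position 4, error magnitude e = 5, c = [9, 4, 1, 2, 0].

Step 1: column multipliers v_i = (∏_{j≠i}(α_i − α_j))^{−1} mod 13.
  i = 1 (α = 4): (4−7)(4−1)(4−3)(4−12) = (−3)·3·1·(−8) = 72 ≡ 7, so v_1 = 7^{−1} = 2 (mod 13).
  i = 2 (α = 7): (7−4)(7−1)(7−3)(7−12) = 3·6·4·(−5) = −360 ≡ 4, so v_2 = 4^{−1} = 10 (mod 13).
  i = 3 (α = 1): (1−4)(1−7)(1−3)(1−12) = (−3)·(−6)·(−2)·(−11) = 396 ≡ 6, so v_3 = 6^{−1} = 11 (mod 13).
  i = 4 (α = 3): (3−4)(3−7)(3−1)(3−12) = (−1)·(−4)·2·(−9) = −72 ≡ 6, so v_4 = 6^{−1} = 11 (mod 13).
  i = 5 (α = 12): (12−4)(12−7)(12−1)(12−3) = 8·5·11·9 = 3960 ≡ 8, so v_5 = 8^{−1} = 5 (mod 13).
  v = [2, 10, 11, 11, 5].
Step 2: syndromes of r = [9, 4, 1, 7, 0] (all sums mod 13).
  S_0 = Σ v_i r_i = 2·9 + 10·4 + 11·1 + 11·7 + 5·0 = 146 ≡ 3.
  S_1 = Σ v_i α_i r_i = 2·4·9 + 10·7·4 + 11·1·1 + 11·3·7 + 5·12·0 = 594 ≡ 9.
  α_i^2 mod 13 = [3, 10, 1, 9, 1].
  S_2 = Σ v_i α_i^2 r_i = 2·3·9 + 10·10·4 + 11·1·1 + 11·9·7 + 5·1·0 = 1158 ≡ 1.
  S = (3, 9, 1) ≠ 0, so r is not a codeword (an error is present).
Step 3: locate the error. For a single error e at position i, S_ℓ = v_i·e·α_i^ℓ, so α_err = S_1/S_0.
  S_0^{−1} = 3^{−1} = 9 (mod 13), so α_err = 9·9 = 81 ≡ 3 = α_4. Error position i = 4.
  Consistency check: S_2/S_1 = 1·3 = 3 ≡ 3 = α_err ✓ (single-error assumption holds).
Step 4: error magnitude e = S_0/v_4 = S_0·∏_{j≠4}(α_4 − α_j) = 3·6 = 18 ≡ 5 (mod 13).
Step 5: correct position 4: c_4 = r_4 − e = 7 − 5 ≡ 2 (mod 13). Hence c = [9, 4, 1, 2, 0].
  Check: interpolating c through the α_i gives m(x) = 7 + 7·x (degree < 2) with m(α_i) = c_i for every i, so c is indeed a codeword.


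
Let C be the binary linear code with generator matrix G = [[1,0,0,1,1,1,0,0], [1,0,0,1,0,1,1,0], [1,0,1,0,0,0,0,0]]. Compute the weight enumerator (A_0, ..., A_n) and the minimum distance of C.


Weight distribution: A_0 = 1, A_2 = 2, A_4 = 5. Minimum distance d = 2.

Enumerate all 2^3 = 8 messages m ∈ F_2^3.
For each, compute codeword c = mG in F_2^8, then tally its weight.
  m = 000 → c = 00000000, weight = 0.
  m = 100 → c = 10011100, weight = 4.
  m = 010 → c = 10010110, weight = 4.
  m = 110 → c = 00001010, weight = 2.
  m = 001 → c = 10100000, weight = 2.
  m = 101 → c = 00111100, weight = 4.
  m = 011 → c = 00110110, weight = 4.
  m = 111 → c = 10101010, weight = 4.
Tally weights:
  weight 0: 1 codewords.
  weight 2: 2 codewords.
  weight 4: 5 codewords.
Minimum distance d = smallest w > 0 with A_w > 0 = 2.
Sanity: Σ A_w = 8 = 2^3 = 8 ✓.


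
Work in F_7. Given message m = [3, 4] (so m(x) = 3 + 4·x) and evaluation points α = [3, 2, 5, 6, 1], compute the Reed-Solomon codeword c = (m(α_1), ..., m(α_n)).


c = [1, 4, 2, 6, 0]

Message polynomial: m(x) = 3 + 4·x (mod 7).
For each evaluation point α_i, compute m(α_i) mod 7:
  α_1 = 3: Horner steps 4 → 1, so m(3) = 1.
  α_2 = 2: Horner steps 4 → 4, so m(2) = 4.
  α_3 = 5: Horner steps 4 → 2, so m(5) = 2.
  α_4 = 6: Horner steps 4 → 6, so m(6) = 6.
  α_5 = 1: Horner steps 4 → 0, so m(1) = 0.
Codeword c = [1, 4, 2, 6, 0] ∈ F_7^5.


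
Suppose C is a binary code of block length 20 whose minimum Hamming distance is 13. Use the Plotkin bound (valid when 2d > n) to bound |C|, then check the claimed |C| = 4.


Plotkin bound M ≤ 4; given |C| = 4 ≤ bound (satisfied).

Check applicability: 2d = 26, n = 20.
2d − n = 6 > 0, so Plotkin applies.
Compute d/(2d−n) = 13/6 ≈ 2.1667.
⌊d/(2d−n)⌋ = 2.
Plotkin bound: M ≤ 2·2 = 4.
Given |C| = 4, check: satisfied.
This |C| is at the Plotkin bound.


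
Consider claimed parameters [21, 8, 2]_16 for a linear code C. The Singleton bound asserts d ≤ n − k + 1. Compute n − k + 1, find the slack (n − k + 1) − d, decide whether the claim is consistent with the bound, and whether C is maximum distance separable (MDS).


Singleton RHS = n − k + 1 = 14, slack = 12, bound satisfied, not MDS.

Singleton bound: d ≤ n − k + 1.
Here n = 21, k = 8, so n − k + 1 = 14.
Given d = 2, check d ≤ 14: YES.
Slack = (n − k + 1) − d = 12.
The code is NOT MDS (slack = 12 > 0).
Description: the claimed parameters are [21, 8, 2]_16; such a code would be non-MDS.


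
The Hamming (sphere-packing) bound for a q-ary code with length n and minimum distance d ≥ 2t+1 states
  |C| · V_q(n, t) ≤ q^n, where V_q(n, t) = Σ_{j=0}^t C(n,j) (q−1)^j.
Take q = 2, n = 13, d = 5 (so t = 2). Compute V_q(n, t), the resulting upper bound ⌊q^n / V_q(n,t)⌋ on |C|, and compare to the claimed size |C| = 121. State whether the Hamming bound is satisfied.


V_q(n, t) = 92, q^n = 8192, Hamming bound = 89, |C| = 121 > bound (violated).

Step 1: Compute V_q(n, t) = Σ_{j=0}^2 C(n, j) (q−1)^j.
  j = 0: C(13,0)·(1)^0 = 1·1 = 1.
  j = 1: C(13,1)·(1)^1 = 13·1 = 13.
  j = 2: C(13,2)·(1)^2 = 78·1 = 78.
  V_q(n, t) = 1 + 13 + 78 = 92.
Step 2: q^n = 2^13 = 8192.
Step 3: Hamming bound ⌊q^n / V_q(n,t)⌋ = ⌊8192/92⌋ = 89.
Step 4: Compare |C| = 121 to 89: violated.
The claimed |C| lies above the Hamming bound, so no 2-ary code of length 13 with d ≥ 5 can have 121 codewords.


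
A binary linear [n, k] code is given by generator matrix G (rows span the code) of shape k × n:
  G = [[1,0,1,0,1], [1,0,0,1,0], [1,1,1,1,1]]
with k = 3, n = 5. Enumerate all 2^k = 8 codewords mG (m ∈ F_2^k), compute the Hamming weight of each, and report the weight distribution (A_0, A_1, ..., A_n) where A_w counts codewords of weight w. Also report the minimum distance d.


Weight distribution: A_0 = 1, A_2 = 3, A_3 = 3, A_5 = 1. Minimum distance d = 2.

Enumerate all 2^3 = 8 messages m ∈ F_2^3.
For each, compute codeword c = mG in F_2^5, then tally its weight.
  m = 000 → c = 00000, weight = 0.
  m = 100 → c = 10101, weight = 3.
  m = 010 → c = 10010, weight = 2.
  m = 110 → c = 00111, weight = 3.
  m = 001 → c = 11111, weight = 5.
  m = 101 → c = 01010, weight = 2.
  m = 011 → c = 01101, weight = 3.
  m = 111 → c = 11000, weight = 2.
Tally weights:
  weight 0: 1 codewords.
  weight 2: 3 codewords.
  weight 3: 3 codewords.
  weight 5: 1 codewords.
Minimum distance d = smallest w > 0 with A_w > 0 = 2.
Sanity: Σ A_w = 8 = 2^3 = 8 ✓.


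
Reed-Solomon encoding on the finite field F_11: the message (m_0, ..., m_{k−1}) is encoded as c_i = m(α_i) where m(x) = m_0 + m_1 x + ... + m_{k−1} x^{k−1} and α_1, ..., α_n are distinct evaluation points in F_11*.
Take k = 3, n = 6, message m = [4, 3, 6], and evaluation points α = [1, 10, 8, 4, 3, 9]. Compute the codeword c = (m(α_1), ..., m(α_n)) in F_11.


c = [2, 7, 5, 2, 1, 0]

Message polynomial: m(x) = 4 + 3·x + 6·x^2 (mod 11).
For each evaluation point α_i, compute m(α_i) mod 11:
  α_1 = 1: Horner steps 6 → 9 → 2, so m(1) = 2.
  α_2 = 10: Horner steps 6 → 8 → 7, so m(10) = 7.
  α_3 = 8: Horner steps 6 → 7 → 5, so m(8) = 5.
  α_4 = 4: Horner steps 6 → 5 → 2, so m(4) = 2.
  α_5 = 3: Horner steps 6 → 10 → 1, so m(3) = 1.
  α_6 = 9: Horner steps 6 → 2 → 0, so m(9) = 0.
Codeword c = [2, 7, 5, 2, 1, 0] ∈ F_11^6.


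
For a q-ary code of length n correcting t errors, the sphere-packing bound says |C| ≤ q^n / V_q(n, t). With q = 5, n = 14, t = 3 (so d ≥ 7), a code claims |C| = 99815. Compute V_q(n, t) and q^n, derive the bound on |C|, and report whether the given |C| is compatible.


V_q(n, t) = 24809, q^n = 6103515625, Hamming bound = 246020, |C| = 99815 ≤ bound (satisfied).

Step 1: Compute V_q(n, t) = Σ_{j=0}^3 C(n, j) (q−1)^j.
  j = 0: C(14,0)·(4)^0 = 1·1 = 1.
  j = 1: C(14,1)·(4)^1 = 14·4 = 56.
  j = 2: C(14,2)·(4)^2 = 91·16 = 1456.
  j = 3: C(14,3)·(4)^3 = 364·64 = 23296.
  V_q(n, t) = 1 + 56 + 1456 + 23296 = 24809.
Step 2: q^n = 5^14 = 6103515625.
Step 3: Hamming bound ⌊q^n / V_q(n,t)⌋ = ⌊6103515625/24809⌋ = 246020.
Step 4: Compare |C| = 99815 to 246020: satisfied.
The claimed |C| lies below the Hamming bound.


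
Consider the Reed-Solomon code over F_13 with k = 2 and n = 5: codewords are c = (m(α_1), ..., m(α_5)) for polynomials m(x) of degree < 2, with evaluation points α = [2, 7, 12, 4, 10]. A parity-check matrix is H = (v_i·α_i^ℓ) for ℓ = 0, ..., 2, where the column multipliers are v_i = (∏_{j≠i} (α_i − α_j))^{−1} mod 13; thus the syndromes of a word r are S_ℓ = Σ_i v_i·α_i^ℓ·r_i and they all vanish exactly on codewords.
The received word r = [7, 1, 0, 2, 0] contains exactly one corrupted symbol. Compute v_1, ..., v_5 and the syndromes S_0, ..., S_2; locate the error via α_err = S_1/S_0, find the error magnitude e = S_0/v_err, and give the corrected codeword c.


S = (10, 3, 10), error at position 3, error magnitude e = 5, c = [7, 1, 8, 2, 0].

Step 1: column multipliers v_i = (∏_{j≠i}(α_i − α_j))^{−1} mod 13.
  i = 1 (α = 2): (2−7)(2−12)(2−4)(2−10) = (−5)·(−10)·(−2)·(−8) = 800 ≡ 7, so v_1 = 7^{−1} = 2 (mod 13).
  i = 2 (α = 7): (7−2)(7−12)(7−4)(7−10) = 5·(−5)·3·(−3) = 225 ≡ 4, so v_2 = 4^{−1} = 10 (mod 13).
  i = 3 (α = 12): (12−2)(12−7)(12−4)(12−10) = 10·5·8·2 = 800 ≡ 7, so v_3 = 7^{−1} = 2 (mod 13).
  i = 4 (α = 4): (4−2)(4−7)(4−12)(4−10) = 2·(−3)·(−8)·(−6) = −288 ≡ 11, so v_4 = 11^{−1} = 6 (mod 13).
  i = 5 (α = 10): (10−2)(10−7)(10−12)(10−4) = 8·3·(−2)·6 = −288 ≡ 11, so v_5 = 11^{−1} = 6 (mod 13).
  v = [2, 10, 2, 6, 6].
Step 2: syndromes of r = [7, 1, 0, 2, 0] (all sums mod 13).
  S_0 = Σ v_i r_i = 2·7 + 10·1 + 2·0 + 6·2 + 6·0 = 36 ≡ 10.
  S_1 = Σ v_i α_i r_i = 2·2·7 + 10·7·1 + 2·12·0 + 6·4·2 + 6·10·0 = 146 ≡ 3.
  α_i^2 mod 13 = [4, 10, 1, 3, 9].
  S_2 = Σ v_i α_i^2 r_i = 2·4·7 + 10·10·1 + 2·1·0 + 6·3·2 + 6·9·0 = 192 ≡ 10.
  S = (10, 3, 10) ≠ 0, so r is not a codeword (an error is present).
Step 3: locate the error. For a single error e at position i, S_ℓ = v_i·e·α_i^ℓ, so α_err = S_1/S_0.
  S_0^{−1} = 10^{−1} = 4 (mod 13), so α_err = 3·4 = 12 ≡ 12 = α_3. Error position i = 3.
  Consistency check: S_2/S_1 = 10·9 = 90 ≡ 12 = α_err ✓ (single-error assumption holds).
Step 4: error magnitude e = S_0/v_3 = S_0·∏_{j≠3}(α_3 − α_j) = 10·7 = 70 ≡ 5 (mod 13).
Step 5: correct position 3: c_3 = r_3 − e = 0 − 5 ≡ 8 (mod 13). Hence c = [7, 1, 8, 2, 0].
  Check: interpolating c through the α_i gives m(x) = 12 + 4·x (degree < 2) with m(α_i) = c_i for every i, so c is indeed a codeword.


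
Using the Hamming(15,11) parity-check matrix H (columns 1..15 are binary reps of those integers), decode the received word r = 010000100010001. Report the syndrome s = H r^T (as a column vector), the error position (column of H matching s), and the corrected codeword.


s = (0, 0, 0, 1)^T, error position = 1, corrected codeword c = 110000100010001

Compute s = H r^T mod 2 one row at a time:
  s_1 = 0 + 0 + 0 + 1 + 0 + 0 + 0 + 1 = 2 ≡ 0 (mod 2).
  s_2 = 0 + 0 + 0 + 1 + 0 + 0 + 0 + 1 = 2 ≡ 0 (mod 2).
  s_3 = 1 + 0 + 0 + 1 + 0 + 1 + 0 + 1 = 4 ≡ 0 (mod 2).
  s_4 = 0 + 0 + 0 + 1 + 0 + 1 + 0 + 1 = 3 ≡ 1 (mod 2).
s = (0, 0, 0, 1)^T — this equals column 1 of H (binary 0001), so error is at position 1.
Correct: flip bit 1 of r = 010000100010001 to get c = 110000100010001.


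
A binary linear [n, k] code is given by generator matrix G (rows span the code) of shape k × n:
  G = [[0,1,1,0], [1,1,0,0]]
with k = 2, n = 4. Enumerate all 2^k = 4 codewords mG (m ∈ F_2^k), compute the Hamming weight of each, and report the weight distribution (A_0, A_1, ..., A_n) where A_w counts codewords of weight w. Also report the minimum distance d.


Weight distribution: A_0 = 1, A_2 = 3. Minimum distance d = 2.

Enumerate all 2^2 = 4 messages m ∈ F_2^2.
For each, compute codeword c = mG in F_2^4, then tally its weight.
  m = 00 → c = 0000, weight = 0.
  m = 10 → c = 0110, weight = 2.
  m = 01 → c = 1100, weight = 2.
  m = 11 → c = 1010, weight = 2.
Tally weights:
  weight 0: 1 codewords.
  weight 2: 3 codewords.
Minimum distance d = smallest w > 0 with A_w > 0 = 2.
Sanity: Σ A_w = 4 = 2^2 = 4 ✓.


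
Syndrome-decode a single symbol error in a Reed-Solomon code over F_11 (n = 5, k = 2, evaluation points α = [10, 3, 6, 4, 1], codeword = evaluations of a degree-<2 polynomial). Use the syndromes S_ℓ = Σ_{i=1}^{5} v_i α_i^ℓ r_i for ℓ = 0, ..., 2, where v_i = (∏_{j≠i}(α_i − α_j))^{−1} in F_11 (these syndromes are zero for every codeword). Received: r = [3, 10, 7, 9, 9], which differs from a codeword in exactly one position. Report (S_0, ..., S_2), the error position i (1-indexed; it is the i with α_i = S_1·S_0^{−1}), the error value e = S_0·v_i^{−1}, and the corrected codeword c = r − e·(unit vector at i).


S = (5, 5, 5), error at position 5, error magnitude e = 8, c = [3, 10, 7, 9, 1].

Step 1: column multipliers v_i = (∏_{j≠i}(α_i − α_j))^{−1} mod 11.
  i = 1 (α = 10): (10−3)(10−6)(10−4)(10−1) = 7·4·6·9 = 1512 ≡ 5, so v_1 = 5^{−1} = 9 (mod 11).
  i = 2 (α = 3): (3−10)(3−6)(3−4)(3−1) = (−7)·(−3)·(−1)·2 = −42 ≡ 2, so v_2 = 2^{−1} = 6 (mod 11).
  i = 3 (α = 6): (6−10)(6−3)(6−4)(6−1) = (−4)·3·2·5 = −120 ≡ 1, so v_3 = 1^{−1} = 1 (mod 11).
  i = 4 (α = 4): (4−10)(4−3)(4−6)(4−1) = (−6)·1·(−2)·3 = 36 ≡ 3, so v_4 = 3^{−1} = 4 (mod 11).
  i = 5 (α = 1): (1−10)(1−3)(1−6)(1−4) = (−9)·(−2)·(−5)·(−3) = 270 ≡ 6, so v_5 = 6^{−1} = 2 (mod 11).
  v = [9, 6, 1, 4, 2].
Step 2: syndromes of r = [3, 10, 7, 9, 9] (all sums mod 11).
  S_0 = Σ v_i r_i = 9·3 + 6·10 + 1·7 + 4·9 + 2·9 = 148 ≡ 5.
  S_1 = Σ v_i α_i r_i = 9·10·3 + 6·3·10 + 1·6·7 + 4·4·9 + 2·1·9 = 654 ≡ 5.
  α_i^2 mod 11 = [1, 9, 3, 5, 1].
  S_2 = Σ v_i α_i^2 r_i = 9·1·3 + 6·9·10 + 1·3·7 + 4·5·9 + 2·1·9 = 786 ≡ 5.
  S = (5, 5, 5) ≠ 0, so r is not a codeword (an error is present).
Step 3: locate the error. For a single error e at position i, S_ℓ = v_i·e·α_i^ℓ, so α_err = S_1/S_0.
  S_0^{−1} = 5^{−1} = 9 (mod 11), so α_err = 5·9 = 45 ≡ 1 = α_5. Error position i = 5.
  Consistency check: S_2/S_1 = 5·9 = 45 ≡ 1 = α_err ✓ (single-error assumption holds).
Step 4: error magnitude e = S_0/v_5 = S_0·∏_{j≠5}(α_5 − α_j) = 5·6 = 30 ≡ 8 (mod 11).
Step 5: correct position 5: c_5 = r_5 − e = 9 − 8 ≡ 1 (mod 11). Hence c = [3, 10, 7, 9, 1].
  Check: interpolating c through the α_i gives m(x) = 2 + 10·x (degree < 2) with m(α_i) = c_i for every i, so c is indeed a codeword.


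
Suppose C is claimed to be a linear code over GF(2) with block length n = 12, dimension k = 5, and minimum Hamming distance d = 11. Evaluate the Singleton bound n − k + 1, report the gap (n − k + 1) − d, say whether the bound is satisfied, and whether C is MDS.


Singleton RHS = n − k + 1 = 8, slack = -3, bound violated (no such code; not MDS).

Singleton bound: d ≤ n − k + 1.
Here n = 12, k = 5, so n − k + 1 = 8.
Given d = 11, check d ≤ 8: NO.
Slack = (n − k + 1) − d = -3.
The slack is negative: d = 11 exceeds n − k + 1 = 8 by 3, so the Singleton bound is violated and no linear [12, 5, 11]_2 code can exist. In particular it is not MDS (MDS requires d = n − k + 1 exactly).
Description: the claimed parameters are [12, 5, 11]_2; such a code would be impossible (violates the Singleton bound).


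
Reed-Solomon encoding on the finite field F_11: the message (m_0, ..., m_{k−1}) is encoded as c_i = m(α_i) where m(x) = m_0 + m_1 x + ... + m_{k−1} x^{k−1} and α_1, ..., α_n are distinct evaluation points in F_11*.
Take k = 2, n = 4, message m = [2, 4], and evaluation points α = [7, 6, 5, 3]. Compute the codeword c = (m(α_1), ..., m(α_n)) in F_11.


c = [8, 4, 0, 3]

Message polynomial: m(x) = 2 + 4·x (mod 11).
For each evaluation point α_i, compute m(α_i) mod 11:
  α_1 = 7: Horner steps 4 → 8, so m(7) = 8.
  α_2 = 6: Horner steps 4 → 4, so m(6) = 4.
  α_3 = 5: Horner steps 4 → 0, so m(5) = 0.
  α_4 = 3: Horner steps 4 → 3, so m(3) = 3.
Codeword c = [8, 4, 0, 3] ∈ F_11^4.


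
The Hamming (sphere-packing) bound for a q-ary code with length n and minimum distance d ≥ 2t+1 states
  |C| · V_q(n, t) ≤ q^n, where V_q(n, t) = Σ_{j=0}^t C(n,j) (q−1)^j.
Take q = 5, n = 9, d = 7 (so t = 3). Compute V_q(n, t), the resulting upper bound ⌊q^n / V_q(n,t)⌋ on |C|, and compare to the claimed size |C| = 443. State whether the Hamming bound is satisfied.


V_q(n, t) = 5989, q^n = 1953125, Hamming bound = 326, |C| = 443 > bound (violated).

Step 1: Compute V_q(n, t) = Σ_{j=0}^3 C(n, j) (q−1)^j.
  j = 0: C(9,0)·(4)^0 = 1·1 = 1.
  j = 1: C(9,1)·(4)^1 = 9·4 = 36.
  j = 2: C(9,2)·(4)^2 = 36·16 = 576.
  j = 3: C(9,3)·(4)^3 = 84·64 = 5376.
  V_q(n, t) = 1 + 36 + 576 + 5376 = 5989.
Step 2: q^n = 5^9 = 1953125.
Step 3: Hamming bound ⌊q^n / V_q(n,t)⌋ = ⌊1953125/5989⌋ = 326.
Step 4: Compare |C| = 443 to 326: violated.
The claimed |C| lies above the Hamming bound, so no 5-ary code of length 9 with d ≥ 7 can have 443 codewords.


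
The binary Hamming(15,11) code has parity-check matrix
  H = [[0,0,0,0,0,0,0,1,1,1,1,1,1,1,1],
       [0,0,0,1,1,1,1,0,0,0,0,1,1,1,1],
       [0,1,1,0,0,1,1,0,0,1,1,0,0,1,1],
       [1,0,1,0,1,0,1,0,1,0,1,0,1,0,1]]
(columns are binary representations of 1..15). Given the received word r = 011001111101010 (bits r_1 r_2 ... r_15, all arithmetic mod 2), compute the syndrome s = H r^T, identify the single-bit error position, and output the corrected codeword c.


s = (1, 0, 0, 1)^T, error position = 9, corrected codeword c = 011001110101010

Compute s = H r^T mod 2 one row at a time:
  s_1 = 1 + 1 + 1 + 0 + 1 + 0 + 1 + 0 = 5 ≡ 1 (mod 2).
  s_2 = 0 + 0 + 1 + 1 + 1 + 0 + 1 + 0 = 4 ≡ 0 (mod 2).
  s_3 = 1 + 1 + 1 + 1 + 1 + 0 + 1 + 0 = 6 ≡ 0 (mod 2).
  s_4 = 0 + 1 + 0 + 1 + 1 + 0 + 0 + 0 = 3 ≡ 1 (mod 2).
s = (1, 0, 0, 1)^T — this equals column 9 of H (binary 1001), so error is at position 9.
Correct: flip bit 9 of r = 011001111101010 to get c = 011001110101010.


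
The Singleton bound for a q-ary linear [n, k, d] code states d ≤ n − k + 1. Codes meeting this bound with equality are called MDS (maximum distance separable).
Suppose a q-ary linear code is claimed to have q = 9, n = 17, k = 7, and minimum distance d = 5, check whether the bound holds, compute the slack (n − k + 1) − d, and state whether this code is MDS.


Singleton RHS = n − k + 1 = 11, slack = 6, bound satisfied, not MDS.

Singleton bound: d ≤ n − k + 1.
Here n = 17, k = 7, so n − k + 1 = 11.
Given d = 5, check d ≤ 11: YES.
Slack = (n − k + 1) − d = 6.
The code is NOT MDS (slack = 6 > 0).
Description: the claimed parameters are [17, 7, 5]_9; such a code would be non-MDS.


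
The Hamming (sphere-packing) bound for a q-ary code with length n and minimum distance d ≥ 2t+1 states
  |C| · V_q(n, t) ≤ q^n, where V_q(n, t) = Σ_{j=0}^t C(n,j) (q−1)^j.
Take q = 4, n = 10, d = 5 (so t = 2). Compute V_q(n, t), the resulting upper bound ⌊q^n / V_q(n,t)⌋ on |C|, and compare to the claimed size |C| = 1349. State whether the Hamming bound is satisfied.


V_q(n, t) = 436, q^n = 1048576, Hamming bound = 2404, |C| = 1349 ≤ bound (satisfied).

Step 1: Compute V_q(n, t) = Σ_{j=0}^2 C(n, j) (q−1)^j.
  j = 0: C(10,0)·(3)^0 = 1·1 = 1.
  j = 1: C(10,1)·(3)^1 = 10·3 = 30.
  j = 2: C(10,2)·(3)^2 = 45·9 = 405.
  V_q(n, t) = 1 + 30 + 405 = 436.
Step 2: q^n = 4^10 = 1048576.
Step 3: Hamming bound ⌊q^n / V_q(n,t)⌋ = ⌊1048576/436⌋ = 2404.
Step 4: Compare |C| = 1349 to 2404: satisfied.
The claimed |C| lies below the Hamming bound.


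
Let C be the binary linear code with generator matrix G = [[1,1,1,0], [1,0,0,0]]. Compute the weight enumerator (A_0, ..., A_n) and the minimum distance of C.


Weight distribution: A_0 = 1, A_1 = 1, A_2 = 1, A_3 = 1. Minimum distance d = 1.

Enumerate all 2^2 = 4 messages m ∈ F_2^2.
For each, compute codeword c = mG in F_2^4, then tally its weight.
  m = 00 → c = 0000, weight = 0.
  m = 10 → c = 1110, weight = 3.
  m = 01 → c = 1000, weight = 1.
  m = 11 → c = 0110, weight = 2.
Tally weights:
  weight 0: 1 codewords.
  weight 1: 1 codewords.
  weight 2: 1 codewords.
  weight 3: 1 codewords.
Minimum distance d = smallest w > 0 with A_w > 0 = 1.
Sanity: Σ A_w = 4 = 2^2 = 4 ✓.


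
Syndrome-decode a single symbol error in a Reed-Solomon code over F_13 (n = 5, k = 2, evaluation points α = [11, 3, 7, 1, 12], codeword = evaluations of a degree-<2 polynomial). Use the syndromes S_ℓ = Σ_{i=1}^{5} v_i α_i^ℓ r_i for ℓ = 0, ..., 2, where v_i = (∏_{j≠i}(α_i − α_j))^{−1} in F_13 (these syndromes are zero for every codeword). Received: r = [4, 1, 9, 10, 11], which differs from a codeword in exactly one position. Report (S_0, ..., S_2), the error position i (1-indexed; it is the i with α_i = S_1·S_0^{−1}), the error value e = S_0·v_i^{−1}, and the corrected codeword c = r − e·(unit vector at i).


S = (5, 8, 5), error at position 5, error magnitude e = 5, c = [4, 1, 9, 10, 6].

Step 1: column multipliers v_i = (∏_{j≠i}(α_i − α_j))^{−1} mod 13.
  i = 1 (α = 11): (11−3)(11−7)(11−1)(11−12) = 8·4·10·(−1) = −320 ≡ 5, so v_1 = 5^{−1} = 8 (mod 13).
  i = 2 (α = 3): (3−11)(3−7)(3−1)(3−12) = (−8)·(−4)·2·(−9) = −576 ≡ 9, so v_2 = 9^{−1} = 3 (mod 13).
  i = 3 (α = 7): (7−11)(7−3)(7−1)(7−12) = (−4)·4·6·(−5) = 480 ≡ 12, so v_3 = 12^{−1} = 12 (mod 13).
  i = 4 (α = 1): (1−11)(1−3)(1−7)(1−12) = (−10)·(−2)·(−6)·(−11) = 1320 ≡ 7, so v_4 = 7^{−1} = 2 (mod 13).
  i = 5 (α = 12): (12−11)(12−3)(12−7)(12−1) = 1·9·5·11 = 495 ≡ 1, so v_5 = 1^{−1} = 1 (mod 13).
  v = [8, 3, 12, 2, 1].
Step 2: syndromes of r = [4, 1, 9, 10, 11] (all sums mod 13).
  S_0 = Σ v_i r_i = 8·4 + 3·1 + 12·9 + 2·10 + 1·11 = 174 ≡ 5.
  S_1 = Σ v_i α_i r_i = 8·11·4 + 3·3·1 + 12·7·9 + 2·1·10 + 1·12·11 = 1269 ≡ 8.
  α_i^2 mod 13 = [4, 9, 10, 1, 1].
  S_2 = Σ v_i α_i^2 r_i = 8·4·4 + 3·9·1 + 12·10·9 + 2·1·10 + 1·1·11 = 1266 ≡ 5.
  S = (5, 8, 5) ≠ 0, so r is not a codeword (an error is present).
Step 3: locate the error. For a single error e at position i, S_ℓ = v_i·e·α_i^ℓ, so α_err = S_1/S_0.
  S_0^{−1} = 5^{−1} = 8 (mod 13), so α_err = 8·8 = 64 ≡ 12 = α_5. Error position i = 5.
  Consistency check: S_2/S_1 = 5·5 = 25 ≡ 12 = α_err ✓ (single-error assumption holds).
Step 4: error magnitude e = S_0/v_5 = S_0·∏_{j≠5}(α_5 − α_j) = 5·1 = 5 ≡ 5 (mod 13).
Step 5: correct position 5: c_5 = r_5 − e = 11 − 5 ≡ 6 (mod 13). Hence c = [4, 1, 9, 10, 6].
  Check: interpolating c through the α_i gives m(x) = 8 + 2·x (degree < 2) with m(α_i) = c_i for every i, so c is indeed a codeword.
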